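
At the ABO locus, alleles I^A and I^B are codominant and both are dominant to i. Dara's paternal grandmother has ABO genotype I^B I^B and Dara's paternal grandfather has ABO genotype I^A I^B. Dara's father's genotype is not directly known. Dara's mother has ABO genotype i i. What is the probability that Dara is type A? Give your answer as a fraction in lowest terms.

1/4

Dara's father's ABO genotype from I^B I^B × I^A I^B: 1/2 I^A I^B, 1/2 I^B I^B.
Crossing each possibility with the mother i i and summing P(type A): 1/2·1/2 + 1/2·0 = 1/4.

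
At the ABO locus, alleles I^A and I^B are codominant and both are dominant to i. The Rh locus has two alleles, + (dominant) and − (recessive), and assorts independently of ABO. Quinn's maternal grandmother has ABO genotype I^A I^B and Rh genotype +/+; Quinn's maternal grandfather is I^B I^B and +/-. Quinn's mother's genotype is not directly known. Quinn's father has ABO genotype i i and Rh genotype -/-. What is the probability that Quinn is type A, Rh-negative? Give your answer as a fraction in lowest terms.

1/16

Quinn's mother's ABO genotype from I^A I^B × I^B I^B: 1/2 I^A I^B, 1/2 I^B I^B.
Crossing each possibility with the father i i and summing P(type A): 1/2·1/2 + 1/2·0 = 1/4.
Similarly for Rh via the mother's Rh distribution: P(Rh-) = 1/4.
Independent loci: 1/4 × 1/4 = 1/16.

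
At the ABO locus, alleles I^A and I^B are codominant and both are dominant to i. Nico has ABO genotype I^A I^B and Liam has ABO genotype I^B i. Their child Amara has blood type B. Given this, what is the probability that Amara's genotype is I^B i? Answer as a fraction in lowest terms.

1/2

Cross I^A I^B × I^B i → 1/4 I^A I^B, 1/4 I^A i, 1/4 I^B I^B, 1/4 I^B i.
Type-B genotypes among offspring: I^B I^B (1/4), I^B i (1/4); total 1/2.
P(I^B i | type B) = (1/4) / (1/2) = 1/2.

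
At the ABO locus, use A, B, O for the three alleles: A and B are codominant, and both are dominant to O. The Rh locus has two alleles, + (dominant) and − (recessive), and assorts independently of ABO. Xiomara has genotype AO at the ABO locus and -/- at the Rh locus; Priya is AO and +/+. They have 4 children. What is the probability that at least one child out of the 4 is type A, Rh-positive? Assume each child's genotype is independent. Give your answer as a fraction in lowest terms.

255/256

ABO cross AO × AO → 1/4 O, 3/4 A.
Rh cross -/- × +/+ → 1 Rh+; so P(type A, Rh-positive) = 3/4 × 1 = 3/4 per child.
P(none) = (1/4)^4 = 1/256; P(at least one) = 1 − 1/256 = 255/256.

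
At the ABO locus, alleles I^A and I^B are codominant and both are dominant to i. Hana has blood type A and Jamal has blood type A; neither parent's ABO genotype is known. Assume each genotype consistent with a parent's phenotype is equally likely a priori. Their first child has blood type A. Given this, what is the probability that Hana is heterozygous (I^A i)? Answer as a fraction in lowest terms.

7/15

Possible genotypes: Hana ∈ {I^A I^A, I^A i}; Jamal ∈ {I^A I^A, I^A i}.
Weight each parental genotype pair by prior × P(type-A child):
  I^A I^A × I^A I^A: posterior weight 4/15.
  I^A I^A × I^A i: posterior weight 4/15.
  I^A i × I^A I^A: posterior weight 4/15.
  I^A i × I^A i: posterior weight 1/5.
Sum the posterior weight over pairs where Hana is I^A i: 7/15.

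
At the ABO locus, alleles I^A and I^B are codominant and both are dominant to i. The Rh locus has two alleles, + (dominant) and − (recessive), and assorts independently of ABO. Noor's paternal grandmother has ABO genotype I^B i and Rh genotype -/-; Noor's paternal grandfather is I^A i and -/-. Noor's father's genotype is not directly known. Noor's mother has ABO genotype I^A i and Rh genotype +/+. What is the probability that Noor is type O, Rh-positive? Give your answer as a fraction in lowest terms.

Noor's father's ABO genotype from I^B i × I^A i: 1/4 I^A I^B, 1/4 I^A i, 1/4 I^B i, 1/4 i i.
Crossing each possibility with the mother I^A i and summing P(type O): 1/4·0 + 1/4·1/4 + 1/4·1/4 + 1/4·1/2 = 1/4.
Similarly for Rh via the father's Rh distribution: P(Rh+) = 1.
Independent loci: 1/4 × 1 = 1/4.

1/4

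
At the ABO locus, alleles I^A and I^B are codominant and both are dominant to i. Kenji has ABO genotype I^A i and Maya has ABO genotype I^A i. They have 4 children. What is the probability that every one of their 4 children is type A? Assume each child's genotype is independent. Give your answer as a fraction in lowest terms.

ABO cross I^A i × I^A i → 1/4 O, 3/4 A.
So P(type A) = 3/4 per child.
All 4 independent: (3/4)^4 = 81/256.

81/256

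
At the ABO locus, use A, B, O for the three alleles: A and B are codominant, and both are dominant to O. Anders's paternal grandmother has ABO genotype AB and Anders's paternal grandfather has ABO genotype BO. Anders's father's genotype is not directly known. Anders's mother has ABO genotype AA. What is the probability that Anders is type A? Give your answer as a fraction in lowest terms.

1/2

Anders's father's ABO genotype from AB × BO: 1/4 AB, 1/4 AO, 1/4 BB, 1/4 BO.
Crossing each possibility with the mother AA and summing P(type A): 1/4·1/2 + 1/4·1 + 1/4·0 + 1/4·1/2 = 1/2.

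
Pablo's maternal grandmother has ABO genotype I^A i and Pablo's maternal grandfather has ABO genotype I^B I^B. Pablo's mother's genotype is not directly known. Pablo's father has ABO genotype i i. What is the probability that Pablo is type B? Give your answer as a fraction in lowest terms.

Pablo's mother's ABO genotype from I^A i × I^B I^B: 1/2 I^A I^B, 1/2 I^B i.
Crossing each possibility with the father i i and summing P(type B): 1/2·1/2 + 1/2·1/2 = 1/2.

1/2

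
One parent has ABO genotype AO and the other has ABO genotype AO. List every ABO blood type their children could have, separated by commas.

Gametes from AO × AO give offspring ABO genotypes AA, AO, OO, i.e. phenotypes O, A.

O, A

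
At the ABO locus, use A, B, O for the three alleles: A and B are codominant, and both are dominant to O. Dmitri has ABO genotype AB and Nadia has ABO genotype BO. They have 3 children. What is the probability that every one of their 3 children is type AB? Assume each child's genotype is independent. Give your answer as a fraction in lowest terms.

1/64

ABO cross AB × BO → 1/4 A, 1/2 B, 1/4 AB.
So P(type AB) = 1/4 per child.
All 3 independent: (1/4)^3 = 1/64.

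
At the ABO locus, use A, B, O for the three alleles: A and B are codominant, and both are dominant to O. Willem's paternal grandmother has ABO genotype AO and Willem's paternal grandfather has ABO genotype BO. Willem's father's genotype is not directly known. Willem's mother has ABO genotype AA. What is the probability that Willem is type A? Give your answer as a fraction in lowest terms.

Willem's father's ABO genotype from AO × BO: 1/4 AB, 1/4 AO, 1/4 BO, 1/4 OO.
Crossing each possibility with the mother AA and summing P(type A): 1/4·1/2 + 1/4·1 + 1/4·1/2 + 1/4·1 = 3/4.

3/4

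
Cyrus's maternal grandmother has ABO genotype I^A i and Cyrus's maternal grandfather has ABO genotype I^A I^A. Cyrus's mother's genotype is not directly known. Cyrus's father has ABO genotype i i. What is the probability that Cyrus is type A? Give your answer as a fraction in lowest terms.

3/4

Cyrus's mother's ABO genotype from I^A i × I^A I^A: 1/2 I^A I^A, 1/2 I^A i.
Crossing each possibility with the father i i and summing P(type A): 1/2·1 + 1/2·1/2 = 3/4.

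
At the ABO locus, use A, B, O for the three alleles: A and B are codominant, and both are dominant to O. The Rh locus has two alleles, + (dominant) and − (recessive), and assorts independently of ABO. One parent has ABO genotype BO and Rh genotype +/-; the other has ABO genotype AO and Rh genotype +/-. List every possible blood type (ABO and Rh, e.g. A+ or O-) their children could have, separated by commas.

O+, O-, A+, A-, B+, B-, AB+, AB-

Gametes from BO × AO give offspring ABO genotypes AB, AO, BO, OO, i.e. phenotypes O, A, B, AB.
Rh cross +/- × +/- → phenotypes Rh+, Rh-.
Combining independently: O+, O-, A+, A-, B+, B-, AB+, AB-.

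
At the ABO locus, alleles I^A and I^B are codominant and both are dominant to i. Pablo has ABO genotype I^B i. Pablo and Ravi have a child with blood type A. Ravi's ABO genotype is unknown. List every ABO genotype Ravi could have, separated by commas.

I^A I^A, I^A I^B, I^A i

For each candidate genotype of Ravi, check whether crossing it with I^B i can produce every observed child phenotype.
  I^A I^A → possible child types {A, AB} ✓
  I^A I^B → possible child types {A, B, AB} ✓
  I^A i → possible child types {O, A, B, AB} ✓
  I^B I^B → possible child types {B} ✗
  I^B i → possible child types {O, B} ✗
  i i → possible child types {O, B} ✗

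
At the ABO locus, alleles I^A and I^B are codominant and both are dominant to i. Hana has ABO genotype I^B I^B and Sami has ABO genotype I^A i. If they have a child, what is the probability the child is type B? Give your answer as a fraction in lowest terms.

1/2

ABO cross I^B I^B × I^A i → offspring phenotypes: 1/2 B, 1/2 AB.
So P(type B) = 1/2.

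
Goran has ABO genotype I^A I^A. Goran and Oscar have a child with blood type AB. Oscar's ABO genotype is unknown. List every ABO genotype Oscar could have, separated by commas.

For each candidate genotype of Oscar, check whether crossing it with I^A I^A can produce every observed child phenotype.
  I^A I^A → possible child types {A} ✗
  I^A I^B → possible child types {A, AB} ✓
  I^A i → possible child types {A} ✗
  I^B I^B → possible child types {AB} ✓
  I^B i → possible child types {A, AB} ✓
  i i → possible child types {A} ✗

I^A I^B, I^B I^B, I^B i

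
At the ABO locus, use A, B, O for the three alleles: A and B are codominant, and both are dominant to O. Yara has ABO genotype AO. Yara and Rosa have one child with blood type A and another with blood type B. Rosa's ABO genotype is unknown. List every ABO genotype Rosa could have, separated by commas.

AB, BO

For each candidate genotype of Rosa, check whether crossing it with AO can produce every observed child phenotype.
  AA → possible child types {A} ✗
  AB → possible child types {A, B, AB} ✓
  AO → possible child types {O, A} ✗
  BB → possible child types {B, AB} ✗
  BO → possible child types {O, A, B, AB} ✓
  OO → possible child types {O, A} ✗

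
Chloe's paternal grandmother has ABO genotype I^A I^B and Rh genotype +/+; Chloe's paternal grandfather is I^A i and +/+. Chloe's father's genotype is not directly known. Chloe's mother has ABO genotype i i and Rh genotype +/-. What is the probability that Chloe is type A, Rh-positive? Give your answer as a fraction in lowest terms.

1/2

Chloe's father's ABO genotype from I^A I^B × I^A i: 1/4 I^A I^A, 1/4 I^A I^B, 1/4 I^A i, 1/4 I^B i.
Crossing each possibility with the mother i i and summing P(type A): 1/4·1 + 1/4·1/2 + 1/4·1/2 + 1/4·0 = 1/2.
Similarly for Rh via the father's Rh distribution: P(Rh+) = 1.
Independent loci: 1/2 × 1 = 1/2.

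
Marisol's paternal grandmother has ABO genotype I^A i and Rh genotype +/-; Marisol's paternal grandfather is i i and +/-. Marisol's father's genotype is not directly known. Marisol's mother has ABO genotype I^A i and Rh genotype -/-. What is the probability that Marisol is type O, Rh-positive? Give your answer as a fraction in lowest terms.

Marisol's father's ABO genotype from I^A i × i i: 1/2 I^A i, 1/2 i i.
Crossing each possibility with the mother I^A i and summing P(type O): 1/2·1/4 + 1/2·1/2 = 3/8.
Similarly for Rh via the father's Rh distribution: P(Rh+) = 1/2.
Independent loci: 3/8 × 1/2 = 3/16.

3/16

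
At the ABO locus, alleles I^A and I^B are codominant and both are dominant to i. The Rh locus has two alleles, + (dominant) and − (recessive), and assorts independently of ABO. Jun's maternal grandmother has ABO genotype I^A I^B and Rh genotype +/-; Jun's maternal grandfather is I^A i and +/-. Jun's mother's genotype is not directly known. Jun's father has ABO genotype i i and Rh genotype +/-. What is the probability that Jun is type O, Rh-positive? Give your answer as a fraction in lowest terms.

Jun's mother's ABO genotype from I^A I^B × I^A i: 1/4 I^A I^A, 1/4 I^A I^B, 1/4 I^A i, 1/4 I^B i.
Crossing each possibility with the father i i and summing P(type O): 1/4·0 + 1/4·0 + 1/4·1/2 + 1/4·1/2 = 1/4.
Similarly for Rh via the mother's Rh distribution: P(Rh+) = 3/4.
Independent loci: 1/4 × 3/4 = 3/16.

3/16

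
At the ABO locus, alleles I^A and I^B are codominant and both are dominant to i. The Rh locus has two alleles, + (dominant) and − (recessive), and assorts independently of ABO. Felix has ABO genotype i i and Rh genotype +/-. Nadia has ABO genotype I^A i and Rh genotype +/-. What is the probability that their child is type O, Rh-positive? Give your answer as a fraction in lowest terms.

ABO cross i i × I^A i → offspring phenotypes: 1/2 O, 1/2 A.
Rh cross +/- × +/- → 3/4 Rh+, 1/4 Rh-.
Independent loci: P(type O, Rh-positive) = 1/2 × 3/4 = 3/8.

3/8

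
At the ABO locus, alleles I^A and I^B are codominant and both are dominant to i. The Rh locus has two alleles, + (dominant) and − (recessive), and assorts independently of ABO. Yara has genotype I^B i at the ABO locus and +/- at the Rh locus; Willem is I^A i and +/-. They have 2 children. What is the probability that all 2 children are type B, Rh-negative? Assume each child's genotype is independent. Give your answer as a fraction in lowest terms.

1/256

ABO cross I^B i × I^A i → 1/4 O, 1/4 A, 1/4 B, 1/4 AB.
Rh cross +/- × +/- → 3/4 Rh+, 1/4 Rh-; so P(type B, Rh-negative) = 1/4 × 1/4 = 1/16 per child.
All 2 independent: (1/16)^2 = 1/256.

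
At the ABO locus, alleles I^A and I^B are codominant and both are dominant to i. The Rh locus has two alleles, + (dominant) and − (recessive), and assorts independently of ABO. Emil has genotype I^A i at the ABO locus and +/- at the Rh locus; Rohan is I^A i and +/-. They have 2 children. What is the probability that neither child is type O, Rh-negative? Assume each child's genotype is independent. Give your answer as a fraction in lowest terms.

ABO cross I^A i × I^A i → 1/4 O, 3/4 A.
Rh cross +/- × +/- → 3/4 Rh+, 1/4 Rh-; so P(type O, Rh-negative) = 1/4 × 1/4 = 1/16 per child.
P(not type O, Rh-negative) = 15/16 for one child; (15/16)^2 = 225/256.

225/256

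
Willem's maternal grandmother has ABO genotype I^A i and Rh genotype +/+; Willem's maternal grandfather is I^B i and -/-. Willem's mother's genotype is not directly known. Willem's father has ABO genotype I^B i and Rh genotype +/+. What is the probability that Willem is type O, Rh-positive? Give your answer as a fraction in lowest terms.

1/4

Willem's mother's ABO genotype from I^A i × I^B i: 1/4 I^A I^B, 1/4 I^A i, 1/4 I^B i, 1/4 i i.
Crossing each possibility with the father I^B i and summing P(type O): 1/4·0 + 1/4·1/4 + 1/4·1/4 + 1/4·1/2 = 1/4.
Similarly for Rh via the mother's Rh distribution: P(Rh+) = 1.
Independent loci: 1/4 × 1 = 1/4.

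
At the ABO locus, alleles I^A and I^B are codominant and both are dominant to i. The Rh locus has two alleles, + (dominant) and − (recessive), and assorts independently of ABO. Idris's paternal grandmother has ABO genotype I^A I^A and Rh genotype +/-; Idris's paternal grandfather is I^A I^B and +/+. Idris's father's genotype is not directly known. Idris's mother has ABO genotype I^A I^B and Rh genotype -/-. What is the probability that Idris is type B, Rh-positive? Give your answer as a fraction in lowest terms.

3/32

Idris's father's ABO genotype from I^A I^A × I^A I^B: 1/2 I^A I^A, 1/2 I^A I^B.
Crossing each possibility with the mother I^A I^B and summing P(type B): 1/2·0 + 1/2·1/4 = 1/8.
Similarly for Rh via the father's Rh distribution: P(Rh+) = 3/4.
Independent loci: 1/8 × 3/4 = 3/32.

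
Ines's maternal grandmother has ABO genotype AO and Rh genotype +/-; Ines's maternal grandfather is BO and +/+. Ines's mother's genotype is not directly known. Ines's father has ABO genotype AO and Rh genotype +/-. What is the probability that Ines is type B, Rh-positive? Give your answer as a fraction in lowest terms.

Ines's mother's ABO genotype from AO × BO: 1/4 AB, 1/4 AO, 1/4 BO, 1/4 OO.
Crossing each possibility with the father AO and summing P(type B): 1/4·1/4 + 1/4·0 + 1/4·1/4 + 1/4·0 = 1/8.
Similarly for Rh via the mother's Rh distribution: P(Rh+) = 7/8.
Independent loci: 1/8 × 7/8 = 7/64.

7/64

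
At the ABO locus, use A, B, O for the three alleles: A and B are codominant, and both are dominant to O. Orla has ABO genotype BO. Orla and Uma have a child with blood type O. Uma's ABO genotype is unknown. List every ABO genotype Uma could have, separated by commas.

For each candidate genotype of Uma, check whether crossing it with BO can produce every observed child phenotype.
  AA → possible child types {A, AB} ✗
  AB → possible child types {A, B, AB} ✗
  AO → possible child types {O, A, B, AB} ✓
  BB → possible child types {B} ✗
  BO → possible child types {O, B} ✓
  OO → possible child types {O, B} ✓

AO, BO, OO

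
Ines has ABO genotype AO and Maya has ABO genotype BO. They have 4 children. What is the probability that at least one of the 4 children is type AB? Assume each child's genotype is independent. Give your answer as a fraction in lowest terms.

175/256

ABO cross AO × BO → 1/4 O, 1/4 A, 1/4 B, 1/4 AB.
So P(type AB) = 1/4 per child.
P(none) = (3/4)^4 = 81/256; P(at least one) = 1 − 81/256 = 175/256.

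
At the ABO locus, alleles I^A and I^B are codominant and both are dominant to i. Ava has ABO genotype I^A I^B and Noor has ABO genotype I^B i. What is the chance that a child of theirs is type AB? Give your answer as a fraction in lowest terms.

ABO cross I^A I^B × I^B i → offspring phenotypes: 1/4 A, 1/2 B, 1/4 AB.
So P(type AB) = 1/4.

1/4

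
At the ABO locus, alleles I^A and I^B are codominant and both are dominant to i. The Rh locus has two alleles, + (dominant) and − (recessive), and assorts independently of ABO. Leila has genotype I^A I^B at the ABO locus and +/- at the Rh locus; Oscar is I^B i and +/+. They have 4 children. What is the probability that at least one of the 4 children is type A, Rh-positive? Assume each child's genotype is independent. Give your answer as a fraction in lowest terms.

175/256

ABO cross I^A I^B × I^B i → 1/4 A, 1/2 B, 1/4 AB.
Rh cross +/- × +/+ → 1 Rh+; so P(type A, Rh-positive) = 1/4 × 1 = 1/4 per child.
P(none) = (3/4)^4 = 81/256; P(at least one) = 1 − 81/256 = 175/256.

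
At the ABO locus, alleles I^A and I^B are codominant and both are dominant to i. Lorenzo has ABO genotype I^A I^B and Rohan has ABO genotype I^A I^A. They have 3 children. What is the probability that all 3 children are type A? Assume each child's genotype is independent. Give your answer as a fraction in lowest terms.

ABO cross I^A I^B × I^A I^A → 1/2 A, 1/2 AB.
So P(type A) = 1/2 per child.
All 3 independent: (1/2)^3 = 1/8.

1/8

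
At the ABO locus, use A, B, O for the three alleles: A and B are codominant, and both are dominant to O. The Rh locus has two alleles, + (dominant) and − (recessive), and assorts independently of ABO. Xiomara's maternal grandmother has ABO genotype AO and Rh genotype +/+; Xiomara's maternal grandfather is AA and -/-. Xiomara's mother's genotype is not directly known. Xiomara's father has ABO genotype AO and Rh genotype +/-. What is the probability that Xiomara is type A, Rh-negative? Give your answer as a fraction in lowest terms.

Xiomara's mother's ABO genotype from AO × AA: 1/2 AA, 1/2 AO.
Crossing each possibility with the father AO and summing P(type A): 1/2·1 + 1/2·3/4 = 7/8.
Similarly for Rh via the mother's Rh distribution: P(Rh-) = 1/4.
Independent loci: 7/8 × 1/4 = 7/32.

7/32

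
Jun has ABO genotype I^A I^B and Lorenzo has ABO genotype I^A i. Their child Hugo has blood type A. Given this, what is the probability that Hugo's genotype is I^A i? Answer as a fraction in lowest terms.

Cross I^A I^B × I^A i → 1/4 I^A I^A, 1/4 I^A I^B, 1/4 I^A i, 1/4 I^B i.
Type-A genotypes among offspring: I^A I^A (1/4), I^A i (1/4); total 1/2.
P(I^A i | type A) = (1/4) / (1/2) = 1/2.

1/2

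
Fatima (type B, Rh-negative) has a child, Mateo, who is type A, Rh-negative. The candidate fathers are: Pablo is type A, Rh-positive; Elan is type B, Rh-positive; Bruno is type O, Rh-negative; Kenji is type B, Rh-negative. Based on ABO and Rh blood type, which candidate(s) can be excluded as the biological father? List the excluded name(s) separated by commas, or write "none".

Elan, Bruno, Kenji

A candidate is excluded only if no genotype consistent with his phenotype could produce a type A, Rh-negative child with a type B, Rh-negative mother.
Elan (type B, Rh+): no genotype consistent with that phenotype can produce a type-A Rh- child with a type-B mother.
Bruno (type O, Rh-): no genotype consistent with that phenotype can produce a type-A Rh- child with a type-B mother.
Kenji (type B, Rh-): no genotype consistent with that phenotype can produce a type-A Rh- child with a type-B mother.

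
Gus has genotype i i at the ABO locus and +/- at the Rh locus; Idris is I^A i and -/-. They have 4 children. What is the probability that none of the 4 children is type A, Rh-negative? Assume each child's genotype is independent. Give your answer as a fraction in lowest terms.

ABO cross i i × I^A i → 1/2 O, 1/2 A.
Rh cross +/- × -/- → 1/2 Rh+, 1/2 Rh-; so P(type A, Rh-negative) = 1/2 × 1/2 = 1/4 per child.
P(not type A, Rh-negative) = 3/4 for one child; (3/4)^4 = 81/256.

81/256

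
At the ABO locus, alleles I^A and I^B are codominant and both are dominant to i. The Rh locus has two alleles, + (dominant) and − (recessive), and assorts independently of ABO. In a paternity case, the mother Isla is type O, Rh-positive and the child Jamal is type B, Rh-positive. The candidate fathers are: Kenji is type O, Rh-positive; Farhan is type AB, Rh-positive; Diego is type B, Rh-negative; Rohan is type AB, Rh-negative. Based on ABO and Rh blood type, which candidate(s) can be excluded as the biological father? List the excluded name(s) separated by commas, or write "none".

Kenji

A candidate is excluded only if no genotype consistent with his phenotype could produce a type B, Rh-positive child with a type O, Rh-positive mother.
Kenji (type O, Rh+): no genotype consistent with that phenotype can produce a type-B Rh+ child with a type-O mother.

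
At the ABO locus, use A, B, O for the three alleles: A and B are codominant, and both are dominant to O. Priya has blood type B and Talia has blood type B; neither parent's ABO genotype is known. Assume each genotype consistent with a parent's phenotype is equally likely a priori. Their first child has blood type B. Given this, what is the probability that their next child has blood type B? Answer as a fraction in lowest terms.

Possible genotypes: Priya ∈ {BB, BO}; Talia ∈ {BB, BO}.
Weight each parental genotype pair by prior × P(type-B child):
  BB × BB: posterior weight 4/15; P(next child type B) = 1.
  BB × BO: posterior weight 4/15; P(next child type B) = 1.
  BO × BB: posterior weight 4/15; P(next child type B) = 1.
  BO × BO: posterior weight 1/5; P(next child type B) = 3/4.
Weighted sum = 19/20.

19/20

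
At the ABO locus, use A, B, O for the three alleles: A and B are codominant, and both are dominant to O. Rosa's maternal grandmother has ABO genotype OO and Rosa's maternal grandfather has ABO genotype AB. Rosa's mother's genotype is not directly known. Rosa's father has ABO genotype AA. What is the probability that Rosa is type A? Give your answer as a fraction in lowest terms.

Rosa's mother's ABO genotype from OO × AB: 1/2 AO, 1/2 BO.
Crossing each possibility with the father AA and summing P(type A): 1/2·1 + 1/2·1/2 = 3/4.

3/4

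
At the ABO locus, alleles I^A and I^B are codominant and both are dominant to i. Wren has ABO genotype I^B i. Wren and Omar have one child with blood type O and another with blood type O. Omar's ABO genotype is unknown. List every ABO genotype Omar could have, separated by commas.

I^A i, I^B i, i i

For each candidate genotype of Omar, check whether crossing it with I^B i can produce every observed child phenotype.
  I^A I^A → possible child types {A, AB} ✗
  I^A I^B → possible child types {A, B, AB} ✗
  I^A i → possible child types {O, A, B, AB} ✓
  I^B I^B → possible child types {B} ✗
  I^B i → possible child types {O, B} ✓
  i i → possible child types {O, B} ✓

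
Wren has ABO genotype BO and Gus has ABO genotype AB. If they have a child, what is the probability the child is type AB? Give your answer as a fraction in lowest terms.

ABO cross BO × AB → offspring phenotypes: 1/4 A, 1/2 B, 1/4 AB.
So P(type AB) = 1/4.

1/4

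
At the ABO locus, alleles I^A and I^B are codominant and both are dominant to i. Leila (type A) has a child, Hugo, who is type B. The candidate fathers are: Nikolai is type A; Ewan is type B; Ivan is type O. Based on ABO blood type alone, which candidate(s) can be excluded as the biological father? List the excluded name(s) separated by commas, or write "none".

Nikolai, Ivan

A candidate is excluded only if no genotype consistent with his phenotype could produce a type B child with a type A mother.
Nikolai (type A): no genotype consistent with that phenotype can produce a type-B child with a type-A mother.
Ivan (type O): no genotype consistent with that phenotype can produce a type-B child with a type-A mother.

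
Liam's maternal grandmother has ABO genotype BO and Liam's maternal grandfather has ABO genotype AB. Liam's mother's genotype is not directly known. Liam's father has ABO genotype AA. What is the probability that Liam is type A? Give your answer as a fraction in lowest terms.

Liam's mother's ABO genotype from BO × AB: 1/4 AB, 1/4 AO, 1/4 BB, 1/4 BO.
Crossing each possibility with the father AA and summing P(type A): 1/4·1/2 + 1/4·1 + 1/4·0 + 1/4·1/2 = 1/2.

1/2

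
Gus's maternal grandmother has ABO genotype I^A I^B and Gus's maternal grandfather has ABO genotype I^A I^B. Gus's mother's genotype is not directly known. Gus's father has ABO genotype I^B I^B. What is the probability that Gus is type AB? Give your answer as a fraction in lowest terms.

Gus's mother's ABO genotype from I^A I^B × I^A I^B: 1/4 I^A I^A, 1/2 I^A I^B, 1/4 I^B I^B.
Crossing each possibility with the father I^B I^B and summing P(type AB): 1/4·1 + 1/2·1/2 + 1/4·0 = 1/2.

1/2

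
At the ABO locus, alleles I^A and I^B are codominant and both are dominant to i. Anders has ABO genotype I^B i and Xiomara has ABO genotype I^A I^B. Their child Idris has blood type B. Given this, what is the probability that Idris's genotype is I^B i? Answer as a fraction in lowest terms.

Cross I^B i × I^A I^B → 1/4 I^A I^B, 1/4 I^A i, 1/4 I^B I^B, 1/4 I^B i.
Type-B genotypes among offspring: I^B I^B (1/4), I^B i (1/4); total 1/2.
P(I^B i | type B) = (1/4) / (1/2) = 1/2.

1/2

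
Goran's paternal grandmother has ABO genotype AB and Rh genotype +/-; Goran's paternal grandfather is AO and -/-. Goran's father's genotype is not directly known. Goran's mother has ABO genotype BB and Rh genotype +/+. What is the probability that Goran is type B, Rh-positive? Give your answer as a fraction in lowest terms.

1/2

Goran's father's ABO genotype from AB × AO: 1/4 AA, 1/4 AB, 1/4 AO, 1/4 BO.
Crossing each possibility with the mother BB and summing P(type B): 1/4·0 + 1/4·1/2 + 1/4·1/2 + 1/4·1 = 1/2.
Similarly for Rh via the father's Rh distribution: P(Rh+) = 1.
Independent loci: 1/2 × 1 = 1/2.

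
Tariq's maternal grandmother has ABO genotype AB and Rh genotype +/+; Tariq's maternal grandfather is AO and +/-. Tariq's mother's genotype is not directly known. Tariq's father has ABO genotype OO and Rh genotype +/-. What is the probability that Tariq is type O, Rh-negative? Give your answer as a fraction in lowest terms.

Tariq's mother's ABO genotype from AB × AO: 1/4 AA, 1/4 AB, 1/4 AO, 1/4 BO.
Crossing each possibility with the father OO and summing P(type O): 1/4·0 + 1/4·0 + 1/4·1/2 + 1/4·1/2 = 1/4.
Similarly for Rh via the mother's Rh distribution: P(Rh-) = 1/8.
Independent loci: 1/4 × 1/8 = 1/32.

1/32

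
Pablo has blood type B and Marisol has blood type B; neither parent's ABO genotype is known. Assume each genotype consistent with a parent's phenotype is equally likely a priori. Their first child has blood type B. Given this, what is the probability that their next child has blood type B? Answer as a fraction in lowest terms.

19/20

Possible genotypes: Pablo ∈ {BB, BO}; Marisol ∈ {BB, BO}.
Weight each parental genotype pair by prior × P(type-B child):
  BB × BB: posterior weight 4/15; P(next child type B) = 1.
  BB × BO: posterior weight 4/15; P(next child type B) = 1.
  BO × BB: posterior weight 4/15; P(next child type B) = 1.
  BO × BO: posterior weight 1/5; P(next child type B) = 3/4.
Weighted sum = 19/20.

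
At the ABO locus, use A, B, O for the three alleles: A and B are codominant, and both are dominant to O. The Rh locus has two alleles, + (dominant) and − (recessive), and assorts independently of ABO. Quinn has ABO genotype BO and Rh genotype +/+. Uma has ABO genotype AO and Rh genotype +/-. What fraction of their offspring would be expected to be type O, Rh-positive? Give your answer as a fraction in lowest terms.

ABO cross BO × AO → offspring phenotypes: 1/4 O, 1/4 A, 1/4 B, 1/4 AB.
Rh cross +/+ × +/- → 1 Rh+.
Independent loci: P(type O, Rh-positive) = 1/4 × 1 = 1/4.

1/4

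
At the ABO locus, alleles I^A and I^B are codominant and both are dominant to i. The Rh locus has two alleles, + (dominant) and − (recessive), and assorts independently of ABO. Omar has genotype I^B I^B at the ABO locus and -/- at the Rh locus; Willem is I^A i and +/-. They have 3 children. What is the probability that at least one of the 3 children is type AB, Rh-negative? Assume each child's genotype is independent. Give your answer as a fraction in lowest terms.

37/64

ABO cross I^B I^B × I^A i → 1/2 B, 1/2 AB.
Rh cross -/- × +/- → 1/2 Rh+, 1/2 Rh-; so P(type AB, Rh-negative) = 1/2 × 1/2 = 1/4 per child.
P(none) = (3/4)^3 = 27/64; P(at least one) = 1 − 27/64 = 37/64.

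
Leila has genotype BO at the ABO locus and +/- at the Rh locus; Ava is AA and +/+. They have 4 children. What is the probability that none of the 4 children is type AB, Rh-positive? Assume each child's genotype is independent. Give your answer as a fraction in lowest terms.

1/16

ABO cross BO × AA → 1/2 A, 1/2 AB.
Rh cross +/- × +/+ → 1 Rh+; so P(type AB, Rh-positive) = 1/2 × 1 = 1/2 per child.
P(not type AB, Rh-positive) = 1/2 for one child; (1/2)^4 = 1/16.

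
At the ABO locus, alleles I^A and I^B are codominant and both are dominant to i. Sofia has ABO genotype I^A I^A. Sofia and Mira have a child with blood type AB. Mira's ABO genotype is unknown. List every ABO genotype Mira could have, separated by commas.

For each candidate genotype of Mira, check whether crossing it with I^A I^A can produce every observed child phenotype.
  I^A I^A → possible child types {A} ✗
  I^A I^B → possible child types {A, AB} ✓
  I^A i → possible child types {A} ✗
  I^B I^B → possible child types {AB} ✓
  I^B i → possible child types {A, AB} ✓
  i i → possible child types {A} ✗

I^A I^B, I^B I^B, I^B i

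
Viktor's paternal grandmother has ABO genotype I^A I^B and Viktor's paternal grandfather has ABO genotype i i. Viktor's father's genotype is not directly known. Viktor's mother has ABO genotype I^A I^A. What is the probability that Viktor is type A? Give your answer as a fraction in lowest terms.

Viktor's father's ABO genotype from I^A I^B × i i: 1/2 I^A i, 1/2 I^B i.
Crossing each possibility with the mother I^A I^A and summing P(type A): 1/2·1 + 1/2·1/2 = 3/4.

3/4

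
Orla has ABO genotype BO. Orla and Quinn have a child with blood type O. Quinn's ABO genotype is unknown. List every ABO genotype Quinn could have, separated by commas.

For each candidate genotype of Quinn, check whether crossing it with BO can produce every observed child phenotype.
  AA → possible child types {A, AB} ✗
  AB → possible child types {A, B, AB} ✗
  AO → possible child types {O, A, B, AB} ✓
  BB → possible child types {B} ✗
  BO → possible child types {O, B} ✓
  OO → possible child types {O, B} ✓

AO, BO, OO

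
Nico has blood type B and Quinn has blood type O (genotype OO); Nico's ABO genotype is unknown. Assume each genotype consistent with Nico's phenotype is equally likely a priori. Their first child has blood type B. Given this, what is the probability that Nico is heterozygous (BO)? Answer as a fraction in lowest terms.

1/3

Possible genotypes: Nico ∈ {BB, BO}; Quinn ∈ {OO}.
Weight each parental genotype pair by prior × P(type-B child):
  BB × OO: posterior weight 2/3.
  BO × OO: posterior weight 1/3.
Sum the posterior weight over pairs where Nico is BO: 1/3.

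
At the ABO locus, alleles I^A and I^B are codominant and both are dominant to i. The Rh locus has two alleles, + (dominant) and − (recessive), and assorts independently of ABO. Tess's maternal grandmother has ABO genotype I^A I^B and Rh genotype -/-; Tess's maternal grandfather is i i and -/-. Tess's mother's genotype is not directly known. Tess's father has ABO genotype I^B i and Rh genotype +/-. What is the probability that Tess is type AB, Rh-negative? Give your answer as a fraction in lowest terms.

1/16

Tess's mother's ABO genotype from I^A I^B × i i: 1/2 I^A i, 1/2 I^B i.
Crossing each possibility with the father I^B i and summing P(type AB): 1/2·1/4 + 1/2·0 = 1/8.
Similarly for Rh via the mother's Rh distribution: P(Rh-) = 1/2.
Independent loci: 1/8 × 1/2 = 1/16.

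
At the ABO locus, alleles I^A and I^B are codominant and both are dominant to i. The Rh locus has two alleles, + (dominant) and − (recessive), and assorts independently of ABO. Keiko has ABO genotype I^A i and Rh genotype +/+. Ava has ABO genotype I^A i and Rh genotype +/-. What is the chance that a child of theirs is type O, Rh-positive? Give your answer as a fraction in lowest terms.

1/4

ABO cross I^A i × I^A i → offspring phenotypes: 1/4 O, 3/4 A.
Rh cross +/+ × +/- → 1 Rh+.
Independent loci: P(type O, Rh-positive) = 1/4 × 1 = 1/4.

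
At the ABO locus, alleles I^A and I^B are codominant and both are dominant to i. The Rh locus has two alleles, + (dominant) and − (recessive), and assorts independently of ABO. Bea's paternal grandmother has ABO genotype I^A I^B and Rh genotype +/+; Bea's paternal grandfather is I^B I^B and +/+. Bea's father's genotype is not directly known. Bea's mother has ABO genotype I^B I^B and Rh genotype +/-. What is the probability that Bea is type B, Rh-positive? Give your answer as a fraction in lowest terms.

3/4

Bea's father's ABO genotype from I^A I^B × I^B I^B: 1/2 I^A I^B, 1/2 I^B I^B.
Crossing each possibility with the mother I^B I^B and summing P(type B): 1/2·1/2 + 1/2·1 = 3/4.
Similarly for Rh via the father's Rh distribution: P(Rh+) = 1.
Independent loci: 3/4 × 1 = 3/4.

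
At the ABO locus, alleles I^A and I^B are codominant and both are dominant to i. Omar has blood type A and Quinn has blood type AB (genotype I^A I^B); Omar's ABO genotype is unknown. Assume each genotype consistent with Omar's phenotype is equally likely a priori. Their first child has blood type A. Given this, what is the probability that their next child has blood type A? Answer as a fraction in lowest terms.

1/2

Possible genotypes: Omar ∈ {I^A I^A, I^A i}; Quinn ∈ {I^A I^B}.
Weight each parental genotype pair by prior × P(type-A child):
  I^A I^A × I^A I^B: posterior weight 1/2; P(next child type A) = 1/2.
  I^A i × I^A I^B: posterior weight 1/2; P(next child type A) = 1/2.
Weighted sum = 1/2.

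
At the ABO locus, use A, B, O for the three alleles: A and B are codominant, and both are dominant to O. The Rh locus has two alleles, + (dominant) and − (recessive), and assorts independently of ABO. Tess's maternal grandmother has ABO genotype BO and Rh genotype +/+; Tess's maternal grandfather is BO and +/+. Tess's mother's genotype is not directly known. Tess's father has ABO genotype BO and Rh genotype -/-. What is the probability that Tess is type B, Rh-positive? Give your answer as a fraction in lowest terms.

Tess's mother's ABO genotype from BO × BO: 1/4 BB, 1/2 BO, 1/4 OO.
Crossing each possibility with the father BO and summing P(type B): 1/4·1 + 1/2·3/4 + 1/4·1/2 = 3/4.
Similarly for Rh via the mother's Rh distribution: P(Rh+) = 1.
Independent loci: 3/4 × 1 = 3/4.

3/4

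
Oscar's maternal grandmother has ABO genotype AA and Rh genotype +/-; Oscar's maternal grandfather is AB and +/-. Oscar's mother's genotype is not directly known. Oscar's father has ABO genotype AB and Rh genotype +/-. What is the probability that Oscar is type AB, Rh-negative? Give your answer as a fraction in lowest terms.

Oscar's mother's ABO genotype from AA × AB: 1/2 AA, 1/2 AB.
Crossing each possibility with the father AB and summing P(type AB): 1/2·1/2 + 1/2·1/2 = 1/2.
Similarly for Rh via the mother's Rh distribution: P(Rh-) = 1/4.
Independent loci: 1/2 × 1/4 = 1/8.

1/8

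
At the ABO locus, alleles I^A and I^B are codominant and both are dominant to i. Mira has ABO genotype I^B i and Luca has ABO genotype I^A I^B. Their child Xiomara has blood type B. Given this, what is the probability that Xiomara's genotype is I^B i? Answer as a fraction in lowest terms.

1/2

Cross I^B i × I^A I^B → 1/4 I^A I^B, 1/4 I^A i, 1/4 I^B I^B, 1/4 I^B i.
Type-B genotypes among offspring: I^B I^B (1/4), I^B i (1/4); total 1/2.
P(I^B i | type B) = (1/4) / (1/2) = 1/2.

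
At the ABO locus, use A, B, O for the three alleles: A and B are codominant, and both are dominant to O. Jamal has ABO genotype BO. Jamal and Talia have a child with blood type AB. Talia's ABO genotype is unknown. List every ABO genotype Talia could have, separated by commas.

For each candidate genotype of Talia, check whether crossing it with BO can produce every observed child phenotype.
  AA → possible child types {A, AB} ✓
  AB → possible child types {A, B, AB} ✓
  AO → possible child types {O, A, B, AB} ✓
  BB → possible child types {B} ✗
  BO → possible child types {O, B} ✗
  OO → possible child types {O, B} ✗

AA, AB, AO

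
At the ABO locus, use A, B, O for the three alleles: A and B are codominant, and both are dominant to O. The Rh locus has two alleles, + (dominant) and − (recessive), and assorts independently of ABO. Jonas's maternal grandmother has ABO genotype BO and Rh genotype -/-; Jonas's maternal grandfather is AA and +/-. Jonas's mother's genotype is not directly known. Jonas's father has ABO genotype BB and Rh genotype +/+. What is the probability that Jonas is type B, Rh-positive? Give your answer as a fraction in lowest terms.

Jonas's mother's ABO genotype from BO × AA: 1/2 AB, 1/2 AO.
Crossing each possibility with the father BB and summing P(type B): 1/2·1/2 + 1/2·1/2 = 1/2.
Similarly for Rh via the mother's Rh distribution: P(Rh+) = 1.
Independent loci: 1/2 × 1 = 1/2.

1/2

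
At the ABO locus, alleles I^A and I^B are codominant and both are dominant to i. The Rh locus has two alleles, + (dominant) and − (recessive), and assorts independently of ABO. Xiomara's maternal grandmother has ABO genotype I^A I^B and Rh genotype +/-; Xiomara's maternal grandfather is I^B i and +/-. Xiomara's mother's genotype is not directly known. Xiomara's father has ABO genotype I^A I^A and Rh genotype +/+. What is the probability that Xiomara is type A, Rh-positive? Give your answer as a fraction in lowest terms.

1/2

Xiomara's mother's ABO genotype from I^A I^B × I^B i: 1/4 I^A I^B, 1/4 I^A i, 1/4 I^B I^B, 1/4 I^B i.
Crossing each possibility with the father I^A I^A and summing P(type A): 1/4·1/2 + 1/4·1 + 1/4·0 + 1/4·1/2 = 1/2.
Similarly for Rh via the mother's Rh distribution: P(Rh+) = 1.
Independent loci: 1/2 × 1 = 1/2.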